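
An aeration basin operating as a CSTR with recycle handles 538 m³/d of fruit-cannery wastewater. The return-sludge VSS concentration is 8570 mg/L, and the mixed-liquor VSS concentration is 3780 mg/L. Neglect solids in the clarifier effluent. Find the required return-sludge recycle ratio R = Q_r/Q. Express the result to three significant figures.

Mass balance around the secondary clarifier (neglecting effluent solids): R = X / (X_r − X) = 3780 / (8570 − 3780) = 0.7891.

R ≈ 0.789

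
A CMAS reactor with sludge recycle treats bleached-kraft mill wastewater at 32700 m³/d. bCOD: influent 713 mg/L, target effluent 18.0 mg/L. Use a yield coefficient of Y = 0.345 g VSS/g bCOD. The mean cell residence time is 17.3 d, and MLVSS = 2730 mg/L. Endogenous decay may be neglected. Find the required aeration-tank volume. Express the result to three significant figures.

With k_d = 0 the design equation reduces to V = Y Q (S₀−S) θ_c / X = 0.345 × 32700 × (713 − 18.0) × 17.3 / 2730 = 49686 m³.

V ≈ 49700 m³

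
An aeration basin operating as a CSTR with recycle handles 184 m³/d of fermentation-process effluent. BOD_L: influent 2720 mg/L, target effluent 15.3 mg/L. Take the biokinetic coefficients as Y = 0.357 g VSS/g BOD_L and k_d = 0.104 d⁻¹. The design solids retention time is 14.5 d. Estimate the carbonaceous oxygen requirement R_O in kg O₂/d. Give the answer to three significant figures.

Correct the yield for decay: Y_obs = Y/(1 + k_d θ_c) = 0.357 / (1 + 0.104 × 14.5) = 0.357 / 2.508 = 0.1423.
Mass of BOD_L removed per day: Q(S₀ − S) = 184 × 2705 g/m³ = 497.7 kg/d.
Biomass synthesised: P_X = Y_obs × 497.7 = 70.84 kg VSS/d.
R_O = Q·ΔS − 1.42 P_X = 497.7 − 100.6 = 397.1 kg O₂/d.

R_O ≈ 397 kg O₂/d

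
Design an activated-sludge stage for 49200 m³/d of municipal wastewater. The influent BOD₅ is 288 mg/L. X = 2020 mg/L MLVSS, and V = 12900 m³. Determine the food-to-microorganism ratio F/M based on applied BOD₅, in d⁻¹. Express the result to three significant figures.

F/M ≈ 0.544 d⁻¹

Food-to-microorganism ratio F/M = Q S₀ / (V X) = 49200 × 288 / (12900 × 2020) = 0.5438 d⁻¹.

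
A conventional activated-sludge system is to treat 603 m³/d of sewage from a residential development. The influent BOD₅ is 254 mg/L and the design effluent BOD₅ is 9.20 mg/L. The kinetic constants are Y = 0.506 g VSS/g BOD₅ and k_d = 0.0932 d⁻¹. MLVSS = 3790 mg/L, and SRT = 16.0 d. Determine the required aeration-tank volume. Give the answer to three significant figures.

V ≈ 127 m³

Rearranging the biomass balance for a CMAS with decay, V = Y·Q·ΔS·θ_c / [X·(1+k_d θ_c)] = 0.506 × 603 × (254 − 9.20) × 16.0 / [3790 × (1 + 0.0932 × 16.0)] = 1.2×10^6 / 9442 = 126.6 m³.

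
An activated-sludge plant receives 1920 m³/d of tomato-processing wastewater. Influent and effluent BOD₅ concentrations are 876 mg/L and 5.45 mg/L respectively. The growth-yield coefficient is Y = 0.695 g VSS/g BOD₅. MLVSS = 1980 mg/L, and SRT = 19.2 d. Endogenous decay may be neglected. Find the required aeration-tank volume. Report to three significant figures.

V ≈ 11300 m³

With k_d = 0 the design equation reduces to V = Y Q (S₀−S) θ_c / X = 0.695 × 1920 × (876 − 5.45) × 19.2 / 1980 = 11265 m³.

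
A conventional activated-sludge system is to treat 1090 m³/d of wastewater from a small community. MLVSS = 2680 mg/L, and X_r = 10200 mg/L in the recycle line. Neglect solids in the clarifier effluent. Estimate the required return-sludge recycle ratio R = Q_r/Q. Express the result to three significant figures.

R ≈ 0.356

Mass balance around the secondary clarifier (neglecting effluent solids): R = X / (X_r − X) = 2680 / (10200 − 2680) = 0.3564.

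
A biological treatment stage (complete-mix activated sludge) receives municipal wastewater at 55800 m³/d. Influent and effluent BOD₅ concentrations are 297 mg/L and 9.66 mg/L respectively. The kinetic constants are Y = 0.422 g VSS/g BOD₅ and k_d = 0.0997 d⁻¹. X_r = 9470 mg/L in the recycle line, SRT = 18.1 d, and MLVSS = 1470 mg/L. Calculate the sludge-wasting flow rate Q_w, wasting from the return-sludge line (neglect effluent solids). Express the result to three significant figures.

Q_w ≈ 255 m³/d

From the SRT design equation V = Y Q (S₀−S) θ_c / [X (1 + k_d θ_c)] = 0.422 × 55800 × (297 − 9.66) × 18.1 / [1470 × (1 + 0.0997 × 18.1)] = 1.22×10^8 / 4123 = 29706 m³.
Q_w = (V·X)/(θ_c X_r) = 29706 × 1470 / (18.1 × 9470) = 254.8 m³/d.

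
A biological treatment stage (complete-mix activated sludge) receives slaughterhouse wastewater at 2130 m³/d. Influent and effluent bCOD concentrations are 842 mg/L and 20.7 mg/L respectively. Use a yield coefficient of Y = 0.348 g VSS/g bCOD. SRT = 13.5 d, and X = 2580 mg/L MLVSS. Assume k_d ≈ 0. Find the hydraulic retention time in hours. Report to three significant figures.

V·X = Y·Q·ΔS·θ_c gives V = 0.348 × 2130 × (842 − 20.7) × 13.5 / 2580 = 3185 m³.
Hydraulic retention time τ = V/Q = 3185 / 2130 = 1.496 d = 35.89 h.

τ ≈ 35.9 h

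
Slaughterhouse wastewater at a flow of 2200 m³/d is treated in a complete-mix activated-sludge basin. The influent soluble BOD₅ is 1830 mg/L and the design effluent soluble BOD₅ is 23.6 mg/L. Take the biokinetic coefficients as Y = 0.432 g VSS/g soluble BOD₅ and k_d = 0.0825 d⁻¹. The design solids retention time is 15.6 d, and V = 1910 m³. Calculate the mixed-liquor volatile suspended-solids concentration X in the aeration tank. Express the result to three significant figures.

X ≈ 6130 mg/L

From V·X·(1 + k_d·θ_c) = Y·Q·(S₀ − S)·θ_c: X = 0.432 × 2200 × (1830 − 23.6) × 15.6 / [1910 × (1 + 0.0825 × 15.6)] = 6131 mg/L.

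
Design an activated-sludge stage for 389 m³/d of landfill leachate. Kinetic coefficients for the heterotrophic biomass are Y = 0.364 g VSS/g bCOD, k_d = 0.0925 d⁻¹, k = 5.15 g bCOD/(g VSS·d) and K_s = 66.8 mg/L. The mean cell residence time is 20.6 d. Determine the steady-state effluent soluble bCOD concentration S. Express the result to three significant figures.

Effluent substrate depends only on kinetics and SRT: S = K_s(1 + k_d θ_c) / [θ_c(Yk − k_d) − 1] = 66.8 × (1 + 0.0925 × 20.6) / [20.6 × (0.364 × 5.15 − 0.0925) − 1] = 194.1 / 35.71 = 5.435 mg/L.

S ≈ 5.43 mg/L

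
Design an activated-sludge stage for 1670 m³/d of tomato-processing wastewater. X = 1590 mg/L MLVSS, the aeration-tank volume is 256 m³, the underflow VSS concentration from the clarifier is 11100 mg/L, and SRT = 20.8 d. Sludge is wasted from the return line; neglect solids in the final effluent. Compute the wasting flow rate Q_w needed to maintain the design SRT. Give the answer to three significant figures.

Q_w ≈ 1.76 m³/d

Wasting from the return line (neglecting effluent solids): Q_w = V·X / (θ_c·X_r) = 256.0 × 1590 / (20.8 × 11100) = 1.763 m³/d.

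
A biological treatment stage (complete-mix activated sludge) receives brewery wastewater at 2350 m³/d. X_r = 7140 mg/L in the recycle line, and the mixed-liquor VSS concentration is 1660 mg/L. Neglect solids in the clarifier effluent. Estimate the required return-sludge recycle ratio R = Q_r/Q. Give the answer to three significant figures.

Solids balance on the clarifier gives (1+R)X = R·X_r, so R = X/(X_r − X) = 1660 / (7140 − 1660) = 0.3029.

R ≈ 0.303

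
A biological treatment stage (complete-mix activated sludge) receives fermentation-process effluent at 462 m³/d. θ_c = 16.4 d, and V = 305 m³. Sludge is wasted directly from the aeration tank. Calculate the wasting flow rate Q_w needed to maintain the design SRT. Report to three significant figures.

With mixed-liquor wasting, θ_c = V/Q_w, so Q_w = V/θ_c = 305.0/16.4 = 18.60 m³/d.

Q_w ≈ 18.6 m³/d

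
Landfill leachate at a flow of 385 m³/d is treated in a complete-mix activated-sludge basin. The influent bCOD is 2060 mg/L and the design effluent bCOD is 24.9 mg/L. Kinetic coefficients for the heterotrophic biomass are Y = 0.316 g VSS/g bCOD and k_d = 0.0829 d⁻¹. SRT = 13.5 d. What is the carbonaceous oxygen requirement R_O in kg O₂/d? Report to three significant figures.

The observed yield is Y_obs = Y/(1 + k_d·θ_c) = 0.316 / (1 + 0.0829 × 13.5) = 0.316 / 2.119 = 0.1491 g VSS per g bCOD removed.
ΔS = 2060 − 24.9 = 2035 mg/L, so the substrate removal rate is 385 × 2035/1000 = 783.5 kg bCOD/d.
Biomass synthesised: P_X = Y_obs × 783.5 = 116.8 kg VSS/d.
Carbonaceous O₂ demand = substrate oxidised − cell-mass equivalent = 783.5 − 1.42 × 116.8 = 617.6 kg O₂/d.

R_O ≈ 618 kg O₂/d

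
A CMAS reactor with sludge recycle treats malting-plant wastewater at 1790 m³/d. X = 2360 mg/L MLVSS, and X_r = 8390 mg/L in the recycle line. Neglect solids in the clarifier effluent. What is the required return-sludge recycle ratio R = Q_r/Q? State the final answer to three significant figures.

R ≈ 0.391

R = Q_r/Q = X/(X_r − X) = 2360 / (8390 − 2360) = 0.3914.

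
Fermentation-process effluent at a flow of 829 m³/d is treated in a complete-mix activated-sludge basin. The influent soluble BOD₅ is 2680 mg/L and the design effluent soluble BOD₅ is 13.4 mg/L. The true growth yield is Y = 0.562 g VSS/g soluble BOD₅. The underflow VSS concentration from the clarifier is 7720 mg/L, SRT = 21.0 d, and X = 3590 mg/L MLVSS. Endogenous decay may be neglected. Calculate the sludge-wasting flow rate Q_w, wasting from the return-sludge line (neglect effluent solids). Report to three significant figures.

With k_d = 0 the design equation reduces to V = Y Q (S₀−S) θ_c / X = 0.562 × 829 × (2680 − 13.4) × 21.0 / 3590 = 7267 m³.
θ_c = V·X/(Q_w·X_r) when wasting from the recycle, so Q_w = V·X/(θ_c·X_r) = 7267 × 3590 / (21.0 × 7720) = 160.9 m³/d.

Q_w ≈ 161 m³/d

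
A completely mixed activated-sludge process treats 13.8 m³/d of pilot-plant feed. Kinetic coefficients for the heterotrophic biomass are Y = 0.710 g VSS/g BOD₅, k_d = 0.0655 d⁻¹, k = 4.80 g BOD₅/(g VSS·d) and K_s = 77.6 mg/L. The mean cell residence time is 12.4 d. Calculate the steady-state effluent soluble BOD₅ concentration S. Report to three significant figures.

Effluent substrate depends only on kinetics and SRT: S = K_s(1 + k_d θ_c) / [θ_c(Yk − k_d) − 1] = 77.6 × (1 + 0.0655 × 12.4) / [12.4 × (0.710 × 4.80 − 0.0655) − 1] = 140.6 / 40.45 = 3.477 mg/L.

S ≈ 3.48 mg/L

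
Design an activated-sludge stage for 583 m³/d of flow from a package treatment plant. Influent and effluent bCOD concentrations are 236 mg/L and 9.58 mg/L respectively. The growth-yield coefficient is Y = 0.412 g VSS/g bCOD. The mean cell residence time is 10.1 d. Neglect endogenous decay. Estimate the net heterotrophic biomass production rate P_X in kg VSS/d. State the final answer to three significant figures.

Since k_d ≈ 0, Y_obs = Y = 0.412 g VSS/g bCOD.
ΔS = 236 − 9.58 = 226.4 mg/L, so the substrate removal rate is 583 × 226.4/1000 = 132.0 kg bCOD/d.
So the net sludge growth is P_X = 0.4120 × 132.0 = 54.39 kg VSS/d.

P_X ≈ 54.4 kg VSS/d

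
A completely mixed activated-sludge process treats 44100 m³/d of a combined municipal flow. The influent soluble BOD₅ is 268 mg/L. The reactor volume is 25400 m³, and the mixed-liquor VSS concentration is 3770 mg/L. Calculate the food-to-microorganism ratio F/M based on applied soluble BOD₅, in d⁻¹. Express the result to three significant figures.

Food-to-microorganism ratio F/M = Q S₀ / (V X) = 44100 × 268 / (25400 × 3770) = 0.1234 d⁻¹.

F/M ≈ 0.123 d⁻¹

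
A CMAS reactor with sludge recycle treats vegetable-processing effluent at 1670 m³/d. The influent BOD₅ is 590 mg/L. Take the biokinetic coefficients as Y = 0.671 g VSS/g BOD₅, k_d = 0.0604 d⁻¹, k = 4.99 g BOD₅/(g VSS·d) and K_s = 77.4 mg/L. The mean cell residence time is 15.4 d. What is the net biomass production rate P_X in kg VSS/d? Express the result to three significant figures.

P_X ≈ 341 kg VSS/d

Effluent substrate depends only on kinetics and SRT: S = K_s(1 + k_d θ_c) / [θ_c(Yk − k_d) − 1] = 77.4 × (1 + 0.0604 × 15.4) / [15.4 × (0.671 × 4.99 − 0.0604) − 1] = 149.4 / 49.63 = 3.010 mg/L.
Observed yield with endogenous decay: Y_obs = Y / (1 + k_d·θ_c) = 0.671 / (1 + 0.0604 × 15.4) = 0.671 / 1.930 = 0.3476 g VSS/g BOD₅.
Mass of BOD₅ removed per day: Q(S₀ − S) = 1670 × 587.0 g/m³ = 980.3 kg/d.
Biomass produced: P_X = Y_obs·Q·ΔS = 0.3476 × 980.3 ≈ 340.8 kg VSS/d.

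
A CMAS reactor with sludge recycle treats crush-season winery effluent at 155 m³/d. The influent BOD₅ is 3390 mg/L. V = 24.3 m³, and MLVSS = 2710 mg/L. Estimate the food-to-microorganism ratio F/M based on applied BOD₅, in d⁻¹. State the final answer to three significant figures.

F/M = Q·S₀ / (V·X) = 155 × 3390 / (24.30 × 2710) = 7.979 g BOD₅·(g VSS·d)⁻¹.

F/M ≈ 7.98 d⁻¹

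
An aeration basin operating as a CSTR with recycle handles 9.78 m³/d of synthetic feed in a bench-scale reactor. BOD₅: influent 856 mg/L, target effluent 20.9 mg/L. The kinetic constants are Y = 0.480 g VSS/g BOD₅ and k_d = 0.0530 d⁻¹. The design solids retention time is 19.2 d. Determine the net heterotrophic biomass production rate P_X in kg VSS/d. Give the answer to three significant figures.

Observed yield with endogenous decay: Y_obs = Y / (1 + k_d·θ_c) = 0.480 / (1 + 0.0530 × 19.2) = 0.480 / 2.018 = 0.2379 g VSS/g BOD₅.
Q·(S₀ − S) = 9.78 × (856 − 20.9) × 10⁻³ = 8.167 kg/d removed.
So the net sludge growth is P_X = 0.2379 × 8.167 = 1.943 kg VSS/d.

P_X ≈ 1.94 kg VSS/d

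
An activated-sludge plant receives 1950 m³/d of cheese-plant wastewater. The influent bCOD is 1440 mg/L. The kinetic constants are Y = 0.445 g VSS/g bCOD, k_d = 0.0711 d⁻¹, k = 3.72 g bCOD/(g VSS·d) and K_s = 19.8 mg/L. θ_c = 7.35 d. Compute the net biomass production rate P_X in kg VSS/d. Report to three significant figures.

P_X ≈ 819 kg VSS/d

Effluent substrate depends only on kinetics and SRT: S = K_s(1 + k_d θ_c) / [θ_c(Yk − k_d) − 1] = 19.8 × (1 + 0.0711 × 7.35) / [7.35 × (0.445 × 3.72 − 0.0711) − 1] = 30.15 / 10.64 = 2.832 mg/L.
Y_obs = Y / (1 + k_d θ_c) = 0.445 / (1 + 0.0711 × 7.35) = 0.445 / 1.523 = 0.2923.
Substrate removed = Q·(S₀ − S) = 1950 m³/d × (1440 − 2.83) g/m³ = 2.8×10^6 g/d = 2802 kg/d.
Net biomass production P_X = Y_obs × Q·(S₀ − S) = 0.2923 × 2802 = 819.1 kg VSS/d.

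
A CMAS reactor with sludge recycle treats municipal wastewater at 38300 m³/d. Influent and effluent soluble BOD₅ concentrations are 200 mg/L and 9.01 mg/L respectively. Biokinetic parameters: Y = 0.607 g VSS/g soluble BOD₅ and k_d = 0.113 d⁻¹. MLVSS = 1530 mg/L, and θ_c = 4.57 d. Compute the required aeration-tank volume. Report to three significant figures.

Steady-state biomass mass balance: V·X·(1 + k_d·θ_c) = Y·Q·(S₀ − S)·θ_c, so V = 0.607 × 38300 × (200 − 9.01) × 4.57 / [1530 × (1 + 0.113 × 4.57)] = 2.03×10^7 / 2320 = 8746 m³.

V ≈ 8750 m³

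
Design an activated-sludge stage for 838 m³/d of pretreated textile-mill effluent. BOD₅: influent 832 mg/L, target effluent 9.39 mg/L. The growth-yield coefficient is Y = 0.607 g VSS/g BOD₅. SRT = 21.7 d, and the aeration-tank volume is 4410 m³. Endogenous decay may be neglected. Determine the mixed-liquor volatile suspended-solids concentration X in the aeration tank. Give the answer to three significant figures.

X ≈ 2060 mg/L

Without decay, X = Y Q (S₀−S) θ_c / V = 0.607 × 838 × (832 − 9.39) × 21.7 / 4410 = 2059 mg/L.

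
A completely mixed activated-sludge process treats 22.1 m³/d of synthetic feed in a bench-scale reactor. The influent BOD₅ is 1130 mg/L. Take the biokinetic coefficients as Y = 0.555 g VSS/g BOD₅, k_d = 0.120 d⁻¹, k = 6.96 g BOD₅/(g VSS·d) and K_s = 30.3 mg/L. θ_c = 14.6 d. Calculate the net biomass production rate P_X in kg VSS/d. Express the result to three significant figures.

P_X ≈ 5.03 kg VSS/d

For a completely mixed reactor with recycle the Lawrence–McCarty relation gives S = K_s·(1 + k_d·θ_c) / [θ_c·(Y·k − k_d) − 1] = 30.3 × (1 + 0.120 × 14.6) / [14.6 × (0.555 × 6.96 − 0.120) − 1] = 83.39 / 53.64 = 1.554 mg/L.
Correct the yield for decay: Y_obs = Y/(1 + k_d θ_c) = 0.555 / (1 + 0.120 × 14.6) = 0.555 / 2.752 = 0.2017.
Q·(S₀ − S) = 22.1 × (1130 − 1.55) × 10⁻³ = 24.94 kg/d removed.
Net biomass production P_X = Y_obs × Q·(S₀ − S) = 0.2017 × 24.94 = 5.029 kg VSS/d.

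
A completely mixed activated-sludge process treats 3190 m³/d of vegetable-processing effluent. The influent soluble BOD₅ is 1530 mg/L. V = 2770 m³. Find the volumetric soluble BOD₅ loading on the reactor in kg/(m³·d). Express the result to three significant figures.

L_v = Q S₀ / V = 3190 × 1530 × 10⁻³ / 2770 = 1.762 kg/(m³·d).

L_v ≈ 1.76 kg soluble BOD₅/(m³·d)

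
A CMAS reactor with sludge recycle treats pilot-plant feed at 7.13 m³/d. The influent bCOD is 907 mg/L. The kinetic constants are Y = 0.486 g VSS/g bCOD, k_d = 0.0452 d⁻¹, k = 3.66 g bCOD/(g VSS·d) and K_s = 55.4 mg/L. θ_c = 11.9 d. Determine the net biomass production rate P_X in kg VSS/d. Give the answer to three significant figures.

From the Monod/SRT balance for a CMAS, S = K_s·(1+k_d θ_c)/[θ_c·(Y k − k_d) − 1] = 55.4 × (1 + 0.0452 × 11.9) / [11.9 × (0.486 × 3.66 − 0.0452) − 1] = 85.20 / 19.63 = 4.340 mg/L.
Y_obs = Y / (1 + k_d θ_c) = 0.486 / (1 + 0.0452 × 11.9) = 0.486 / 1.538 = 0.3160.
Q·(S₀ − S) = 7.13 × (907 − 4.34) × 10⁻³ = 6.436 kg/d removed.
So the net sludge growth is P_X = 0.3160 × 6.436 = 2.034 kg VSS/d.

P_X ≈ 2.03 kg VSS/d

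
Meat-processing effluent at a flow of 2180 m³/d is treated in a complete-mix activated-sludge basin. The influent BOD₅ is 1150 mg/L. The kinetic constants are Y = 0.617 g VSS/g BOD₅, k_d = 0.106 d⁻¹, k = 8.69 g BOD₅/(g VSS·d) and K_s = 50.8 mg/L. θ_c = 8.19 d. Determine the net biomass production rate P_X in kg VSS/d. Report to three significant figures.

P_X ≈ 826 kg VSS/d

For a completely mixed reactor with recycle the Lawrence–McCarty relation gives S = K_s·(1 + k_d·θ_c) / [θ_c·(Y·k − k_d) − 1] = 50.8 × (1 + 0.106 × 8.19) / [8.19 × (0.617 × 8.69 − 0.106) − 1] = 94.90 / 42.04 = 2.257 mg/L.
The observed yield is Y_obs = Y/(1 + k_d·θ_c) = 0.617 / (1 + 0.106 × 8.19) = 0.617 / 1.868 = 0.3303 g VSS per g BOD₅ removed.
Q·(S₀ − S) = 2180 × (1150 − 2.26) × 10⁻³ = 2502 kg/d removed.
So the net sludge growth is P_X = 0.3303 × 2502 = 826.4 kg VSS/d.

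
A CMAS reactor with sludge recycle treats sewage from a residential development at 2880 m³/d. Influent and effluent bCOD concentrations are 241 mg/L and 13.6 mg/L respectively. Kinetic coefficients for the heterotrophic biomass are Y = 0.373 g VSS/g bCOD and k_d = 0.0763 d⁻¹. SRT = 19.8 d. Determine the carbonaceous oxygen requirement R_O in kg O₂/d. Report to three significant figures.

Correct the yield for decay: Y_obs = Y/(1 + k_d θ_c) = 0.373 / (1 + 0.0763 × 19.8) = 0.373 / 2.511 = 0.1486.
ΔS = 241 − 13.6 = 227.4 mg/L, so the substrate removal rate is 2880 × 227.4/1000 = 654.9 kg bCOD/d.
Net sludge production P_X = 0.1486 × 654.9 = 97.29 kg VSS/d.
Carbonaceous O₂ demand = substrate oxidised − cell-mass equivalent = 654.9 − 1.42 × 97.29 = 516.8 kg O₂/d.

R_O ≈ 517 kg O₂/d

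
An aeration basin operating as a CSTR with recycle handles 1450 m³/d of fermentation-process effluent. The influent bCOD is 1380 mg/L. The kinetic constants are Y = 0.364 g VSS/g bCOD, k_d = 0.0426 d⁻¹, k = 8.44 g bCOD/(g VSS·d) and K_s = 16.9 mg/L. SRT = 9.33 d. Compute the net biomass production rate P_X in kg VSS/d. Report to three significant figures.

P_X ≈ 521 kg VSS/d

From the Monod/SRT balance for a CMAS, S = K_s·(1+k_d θ_c)/[θ_c·(Y k − k_d) − 1] = 16.9 × (1 + 0.0426 × 9.33) / [9.33 × (0.364 × 8.44 − 0.0426) − 1] = 23.62 / 27.27 = 0.8662 mg/L.
Observed yield with endogenous decay: Y_obs = Y / (1 + k_d·θ_c) = 0.364 / (1 + 0.0426 × 9.33) = 0.364 / 1.397 = 0.2605 g VSS/g bCOD.
Mass of bCOD removed per day: Q(S₀ − S) = 1450 × 1379 g/m³ = 2000 kg/d.
So the net sludge growth is P_X = 0.2605 × 2000 = 520.9 kg VSS/d.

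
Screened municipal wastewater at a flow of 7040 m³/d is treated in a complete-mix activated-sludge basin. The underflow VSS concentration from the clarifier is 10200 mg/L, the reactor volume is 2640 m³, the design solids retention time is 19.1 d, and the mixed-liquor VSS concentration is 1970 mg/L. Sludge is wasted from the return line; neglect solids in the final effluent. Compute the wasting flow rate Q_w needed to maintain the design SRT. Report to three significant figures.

Q_w ≈ 26.7 m³/d

Wasting from the return line (neglecting effluent solids): Q_w = V·X / (θ_c·X_r) = 2640 × 1970 / (19.1 × 10200) = 26.70 m³/d.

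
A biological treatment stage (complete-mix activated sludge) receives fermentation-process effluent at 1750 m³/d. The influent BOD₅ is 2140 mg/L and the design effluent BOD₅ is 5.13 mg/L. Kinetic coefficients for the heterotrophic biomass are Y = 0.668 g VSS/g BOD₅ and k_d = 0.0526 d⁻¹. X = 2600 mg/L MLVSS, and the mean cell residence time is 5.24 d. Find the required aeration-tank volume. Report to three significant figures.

Rearranging the biomass balance for a CMAS with decay, V = Y·Q·ΔS·θ_c / [X·(1+k_d θ_c)] = 0.668 × 1750 × (2140 − 5.13) × 5.24 / [2600 × (1 + 0.0526 × 5.24)] = 1.31×10^7 / 3317 = 3943 m³.

V ≈ 3940 m³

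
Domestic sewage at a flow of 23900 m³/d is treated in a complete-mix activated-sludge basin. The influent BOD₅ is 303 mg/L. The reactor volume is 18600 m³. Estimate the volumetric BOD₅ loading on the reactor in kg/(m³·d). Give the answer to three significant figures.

L_v ≈ 0.389 kg BOD₅/(m³·d)

Applied BOD₅ load per unit volume = Q·S₀/V = (23900 × 303/1000)/18600 = 0.3893 kg BOD₅·m⁻³·d⁻¹.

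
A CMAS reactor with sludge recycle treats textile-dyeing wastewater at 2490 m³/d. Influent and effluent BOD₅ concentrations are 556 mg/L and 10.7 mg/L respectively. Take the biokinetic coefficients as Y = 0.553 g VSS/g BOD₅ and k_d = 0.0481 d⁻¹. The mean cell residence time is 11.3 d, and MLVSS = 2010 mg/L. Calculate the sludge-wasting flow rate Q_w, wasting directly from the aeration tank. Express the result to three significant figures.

Rearranging the biomass balance for a CMAS with decay, V = Y·Q·ΔS·θ_c / [X·(1+k_d θ_c)] = 0.553 × 2490 × (556 − 10.7) × 11.3 / [2010 × (1 + 0.0481 × 11.3)] = 8.48×10^6 / 3102 = 2735 m³.
With mixed-liquor wasting, θ_c = V/Q_w, so Q_w = V/θ_c = 2735/11.3 = 242.0 m³/d.

Q_w ≈ 242 m³/d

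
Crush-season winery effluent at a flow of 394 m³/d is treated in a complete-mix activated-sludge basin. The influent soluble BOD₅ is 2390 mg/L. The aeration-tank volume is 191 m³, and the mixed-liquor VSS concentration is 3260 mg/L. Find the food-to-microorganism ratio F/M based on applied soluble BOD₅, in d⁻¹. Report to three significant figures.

F/M = applied load / biomass = Q·S₀/(V·X) = 394 × 2390 / (191.0 × 3260) = 1.512 d⁻¹.

F/M ≈ 1.51 d⁻¹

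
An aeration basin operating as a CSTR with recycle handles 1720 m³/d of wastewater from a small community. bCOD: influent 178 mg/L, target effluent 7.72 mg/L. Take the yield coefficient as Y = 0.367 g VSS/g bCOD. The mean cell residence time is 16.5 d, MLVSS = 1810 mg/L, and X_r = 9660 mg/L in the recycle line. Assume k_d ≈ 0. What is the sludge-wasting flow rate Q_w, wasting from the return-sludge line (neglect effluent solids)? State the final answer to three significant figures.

Biomass mass balance (decay neglected): V·X = Y·Q·(S₀ − S)·θ_c, so V = 0.367 × 1720 × (178 − 7.72) × 16.5 / 1810 = 979.9 m³.
θ_c = V·X/(Q_w·X_r) when wasting from the recycle, so Q_w = V·X/(θ_c·X_r) = 979.9 × 1810 / (16.5 × 9660) = 11.13 m³/d.

Q_w ≈ 11.1 m³/d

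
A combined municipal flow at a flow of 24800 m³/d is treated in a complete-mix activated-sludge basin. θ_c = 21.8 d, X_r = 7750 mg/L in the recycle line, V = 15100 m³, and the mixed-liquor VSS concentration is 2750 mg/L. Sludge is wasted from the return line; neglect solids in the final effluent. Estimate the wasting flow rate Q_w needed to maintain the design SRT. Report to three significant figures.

θ_c = V·X/(Q_w·X_r) when wasting from the recycle, so Q_w = V·X/(θ_c·X_r) = 15100 × 2750 / (21.8 × 7750) = 245.8 m³/d.

Q_w ≈ 246 m³/d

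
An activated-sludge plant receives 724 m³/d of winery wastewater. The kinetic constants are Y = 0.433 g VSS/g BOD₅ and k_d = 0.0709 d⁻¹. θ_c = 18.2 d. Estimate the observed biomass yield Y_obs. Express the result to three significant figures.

Y_obs ≈ 0.189 g VSS/g BOD₅

Y_obs = Y / (1 + k_d θ_c) = 0.433 / (1 + 0.0709 × 18.2) = 0.433 / 2.290 = 0.1891.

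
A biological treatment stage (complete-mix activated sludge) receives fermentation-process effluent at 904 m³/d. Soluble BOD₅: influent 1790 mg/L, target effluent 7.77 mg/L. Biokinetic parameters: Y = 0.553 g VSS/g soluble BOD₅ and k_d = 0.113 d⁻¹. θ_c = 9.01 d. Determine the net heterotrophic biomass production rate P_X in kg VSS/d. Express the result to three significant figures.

Correct the yield for decay: Y_obs = Y/(1 + k_d θ_c) = 0.553 / (1 + 0.113 × 9.01) = 0.553 / 2.018 = 0.2740.
Substrate removed = Q·(S₀ − S) = 904 m³/d × (1790 − 7.77) g/m³ = 1.61×10^6 g/d = 1611 kg/d.
P_X = Y_obs · Q(S₀ − S) = 0.2740 × 1611 = 441.5 kg VSS/d.

P_X ≈ 441 kg VSS/d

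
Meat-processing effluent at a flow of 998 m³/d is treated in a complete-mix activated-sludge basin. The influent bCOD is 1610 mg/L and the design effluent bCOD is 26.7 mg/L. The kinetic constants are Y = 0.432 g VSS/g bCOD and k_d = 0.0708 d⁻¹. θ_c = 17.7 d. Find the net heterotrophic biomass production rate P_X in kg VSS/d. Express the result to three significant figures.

P_X ≈ 303 kg VSS/d

Correct the yield for decay: Y_obs = Y/(1 + k_d θ_c) = 0.432 / (1 + 0.0708 × 17.7) = 0.432 / 2.253 = 0.1917.
ΔS = 1610 − 26.7 = 1583 mg/L, so the substrate removal rate is 998 × 1583/1000 = 1580 kg bCOD/d.
P_X = Y_obs · Q(S₀ − S) = 0.1917 × 1580 = 303.0 kg VSS/d.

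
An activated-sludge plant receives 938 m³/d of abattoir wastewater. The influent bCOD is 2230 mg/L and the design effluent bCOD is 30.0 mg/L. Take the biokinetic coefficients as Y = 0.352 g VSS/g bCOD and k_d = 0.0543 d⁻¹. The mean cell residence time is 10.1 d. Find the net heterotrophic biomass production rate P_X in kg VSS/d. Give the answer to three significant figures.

Correct the yield for decay: Y_obs = Y/(1 + k_d θ_c) = 0.352 / (1 + 0.0543 × 10.1) = 0.352 / 1.548 = 0.2273.
Substrate removed = Q·(S₀ − S) = 938 m³/d × (2230 − 30.0) g/m³ = 2.06×10^6 g/d = 2064 kg/d.
Biomass produced: P_X = Y_obs·Q·ΔS = 0.2273 × 2064 ≈ 469.1 kg VSS/d.

P_X ≈ 469 kg VSS/d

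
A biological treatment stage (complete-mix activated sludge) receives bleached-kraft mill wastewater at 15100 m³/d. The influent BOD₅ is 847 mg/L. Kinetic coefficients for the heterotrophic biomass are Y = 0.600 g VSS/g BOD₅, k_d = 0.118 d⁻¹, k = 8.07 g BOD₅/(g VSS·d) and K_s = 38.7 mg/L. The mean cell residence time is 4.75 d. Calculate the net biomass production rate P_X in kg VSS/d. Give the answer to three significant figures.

Effluent substrate depends only on kinetics and SRT: S = K_s(1 + k_d θ_c) / [θ_c(Yk − k_d) − 1] = 38.7 × (1 + 0.118 × 4.75) / [4.75 × (0.600 × 8.07 − 0.118) − 1] = 60.39 / 21.44 = 2.817 mg/L.
Observed yield with endogenous decay: Y_obs = Y / (1 + k_d·θ_c) = 0.600 / (1 + 0.118 × 4.75) = 0.600 / 1.560 = 0.3845 g VSS/g BOD₅.
Substrate removed = Q·(S₀ − S) = 15100 m³/d × (847 − 2.82) g/m³ = 1.27×10^7 g/d = 12747 kg/d.
Net biomass production P_X = Y_obs × Q·(S₀ − S) = 0.3845 × 12747 = 4901 kg VSS/d.

P_X ≈ 4900 kg VSS/d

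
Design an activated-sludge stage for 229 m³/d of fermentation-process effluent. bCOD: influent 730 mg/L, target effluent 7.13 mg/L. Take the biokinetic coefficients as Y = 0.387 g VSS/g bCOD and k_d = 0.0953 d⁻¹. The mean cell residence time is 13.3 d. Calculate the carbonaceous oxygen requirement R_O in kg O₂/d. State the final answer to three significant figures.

Y_obs = Y / (1 + k_d θ_c) = 0.387 / (1 + 0.0953 × 13.3) = 0.387 / 2.267 = 0.1707.
Q·(S₀ − S) = 229 × (730 − 7.13) × 10⁻³ = 165.5 kg/d removed.
Net sludge production P_X = 0.1707 × 165.5 = 28.25 kg VSS/d.
R_O = Q·(S₀ − S) − 1.42·P_X = 165.5 − 1.42 × 28.25 = 125.4 kg O₂/d.

R_O ≈ 125 kg O₂/d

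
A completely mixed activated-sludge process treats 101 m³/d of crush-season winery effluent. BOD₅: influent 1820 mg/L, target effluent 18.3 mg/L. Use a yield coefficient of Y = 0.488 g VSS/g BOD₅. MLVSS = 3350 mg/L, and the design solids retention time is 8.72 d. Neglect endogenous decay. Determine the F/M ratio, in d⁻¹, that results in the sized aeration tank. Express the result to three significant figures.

F/M ≈ 0.237 d⁻¹

V·X = Y·Q·ΔS·θ_c gives V = 0.488 × 101 × (1820 − 18.3) × 8.72 / 3350 = 231.2 m³.
Food-to-microorganism ratio F/M = Q S₀ / (V X) = 101 × 1820 / (231.2 × 3350) = 0.2374 d⁻¹.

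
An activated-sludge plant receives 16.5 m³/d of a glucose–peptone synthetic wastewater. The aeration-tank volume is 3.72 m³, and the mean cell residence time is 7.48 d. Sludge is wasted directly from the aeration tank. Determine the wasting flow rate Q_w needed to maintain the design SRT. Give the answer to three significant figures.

With mixed-liquor wasting, θ_c = V/Q_w, so Q_w = V/θ_c = 3.720/7.48 = 0.4973 m³/d.

Q_w ≈ 0.497 m³/d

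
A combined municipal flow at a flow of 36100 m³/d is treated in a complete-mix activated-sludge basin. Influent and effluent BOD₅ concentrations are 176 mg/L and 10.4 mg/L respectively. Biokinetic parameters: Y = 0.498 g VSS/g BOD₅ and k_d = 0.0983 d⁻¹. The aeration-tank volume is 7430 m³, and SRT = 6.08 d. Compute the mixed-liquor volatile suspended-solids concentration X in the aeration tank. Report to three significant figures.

X ≈ 1520 mg/L

From V·X·(1 + k_d·θ_c) = Y·Q·(S₀ − S)·θ_c: X = 0.498 × 36100 × (176 − 10.4) × 6.08 / [7430 × (1 + 0.0983 × 6.08)] = 1525 mg/L.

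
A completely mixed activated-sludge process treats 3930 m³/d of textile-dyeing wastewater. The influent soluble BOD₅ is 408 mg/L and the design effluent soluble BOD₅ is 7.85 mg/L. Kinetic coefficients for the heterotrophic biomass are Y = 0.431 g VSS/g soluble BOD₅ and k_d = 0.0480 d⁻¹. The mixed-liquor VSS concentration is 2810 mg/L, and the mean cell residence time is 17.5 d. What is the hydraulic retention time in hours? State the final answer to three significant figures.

From the SRT design equation V = Y Q (S₀−S) θ_c / [X (1 + k_d θ_c)] = 0.431 × 3930 × (408 − 7.85) × 17.5 / [2810 × (1 + 0.0480 × 17.5)] = 1.19×10^7 / 5170 = 2294 m³.
τ = V/Q = 2294/3930 = 0.5837 d, or 14.01 h.

τ ≈ 14.0 h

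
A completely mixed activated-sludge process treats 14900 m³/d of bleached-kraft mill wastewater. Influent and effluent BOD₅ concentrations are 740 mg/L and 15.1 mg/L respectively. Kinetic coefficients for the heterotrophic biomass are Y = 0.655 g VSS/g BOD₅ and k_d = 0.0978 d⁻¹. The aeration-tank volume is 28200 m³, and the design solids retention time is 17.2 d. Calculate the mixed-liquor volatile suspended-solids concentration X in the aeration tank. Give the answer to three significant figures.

From V·X·(1 + k_d·θ_c) = Y·Q·(S₀ − S)·θ_c: X = 0.655 × 14900 × (740 − 15.1) × 17.2 / [28200 × (1 + 0.0978 × 17.2)] = 1609 mg/L.

X ≈ 1610 mg/L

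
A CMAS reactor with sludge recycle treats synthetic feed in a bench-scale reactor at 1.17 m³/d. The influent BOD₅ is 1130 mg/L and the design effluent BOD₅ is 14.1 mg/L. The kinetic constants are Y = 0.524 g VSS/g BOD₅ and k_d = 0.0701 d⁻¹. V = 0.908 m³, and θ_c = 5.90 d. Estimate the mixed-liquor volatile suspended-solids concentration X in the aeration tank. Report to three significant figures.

X ≈ 3140 mg/L

Solving the biomass balance for X: X = Y Q (S₀−S) θ_c / [V (1+k_d θ_c)] = 0.524 × 1.17 × (1130 − 14.1) × 5.90 / [0.908 × (1 + 0.0701 × 5.90)] = 3145 mg/L.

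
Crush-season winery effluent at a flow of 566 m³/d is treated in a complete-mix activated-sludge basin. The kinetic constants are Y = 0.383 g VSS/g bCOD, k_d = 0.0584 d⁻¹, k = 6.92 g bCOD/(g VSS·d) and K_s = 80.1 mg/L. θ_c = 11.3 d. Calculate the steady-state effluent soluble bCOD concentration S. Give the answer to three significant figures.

S ≈ 4.70 mg/L

Effluent substrate depends only on kinetics and SRT: S = K_s(1 + k_d θ_c) / [θ_c(Yk − k_d) − 1] = 80.1 × (1 + 0.0584 × 11.3) / [11.3 × (0.383 × 6.92 − 0.0584) − 1] = 133.0 / 28.29 = 4.700 mg/L.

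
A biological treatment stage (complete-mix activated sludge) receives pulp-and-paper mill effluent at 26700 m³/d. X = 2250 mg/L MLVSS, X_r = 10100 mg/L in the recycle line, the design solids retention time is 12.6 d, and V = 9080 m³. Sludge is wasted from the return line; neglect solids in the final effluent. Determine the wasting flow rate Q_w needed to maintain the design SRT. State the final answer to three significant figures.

Q_w ≈ 161 m³/d

Q_w = (V·X)/(θ_c X_r) = 9080 × 2250 / (12.6 × 10100) = 160.5 m³/d.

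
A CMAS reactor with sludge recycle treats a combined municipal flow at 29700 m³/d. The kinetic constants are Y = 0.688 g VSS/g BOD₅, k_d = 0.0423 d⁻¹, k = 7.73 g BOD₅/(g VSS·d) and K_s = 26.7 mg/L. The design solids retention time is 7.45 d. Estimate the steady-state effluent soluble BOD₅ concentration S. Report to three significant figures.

S ≈ 0.917 mg/L

Effluent substrate depends only on kinetics and SRT: S = K_s(1 + k_d θ_c) / [θ_c(Yk − k_d) − 1] = 26.7 × (1 + 0.0423 × 7.45) / [7.45 × (0.688 × 7.73 − 0.0423) − 1] = 35.11 / 38.31 = 0.9167 mg/L.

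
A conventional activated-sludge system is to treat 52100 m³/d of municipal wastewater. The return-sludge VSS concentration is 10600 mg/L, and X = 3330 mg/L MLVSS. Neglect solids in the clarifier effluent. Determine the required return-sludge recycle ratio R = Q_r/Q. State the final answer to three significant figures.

Solids balance on the clarifier gives (1+R)X = R·X_r, so R = X/(X_r − X) = 3330 / (10600 − 3330) = 0.4580.

R ≈ 0.458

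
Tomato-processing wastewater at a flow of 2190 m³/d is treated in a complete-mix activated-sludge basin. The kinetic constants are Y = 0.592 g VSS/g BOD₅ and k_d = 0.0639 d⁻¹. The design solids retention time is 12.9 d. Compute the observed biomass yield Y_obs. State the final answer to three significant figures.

Y_obs = Y / (1 + k_d θ_c) = 0.592 / (1 + 0.0639 × 12.9) = 0.592 / 1.824 = 0.3245.

Y_obs ≈ 0.325 g VSS/g BOD₅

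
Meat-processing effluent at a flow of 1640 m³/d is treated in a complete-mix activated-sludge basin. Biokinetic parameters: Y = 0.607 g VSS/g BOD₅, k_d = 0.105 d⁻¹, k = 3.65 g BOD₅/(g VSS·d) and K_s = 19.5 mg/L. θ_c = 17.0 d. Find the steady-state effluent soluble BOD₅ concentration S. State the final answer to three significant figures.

S ≈ 1.56 mg/L

For a completely mixed reactor with recycle the Lawrence–McCarty relation gives S = K_s·(1 + k_d·θ_c) / [θ_c·(Y·k − k_d) − 1] = 19.5 × (1 + 0.105 × 17.0) / [17.0 × (0.607 × 3.65 − 0.105) − 1] = 54.31 / 34.88 = 1.557 mg/L.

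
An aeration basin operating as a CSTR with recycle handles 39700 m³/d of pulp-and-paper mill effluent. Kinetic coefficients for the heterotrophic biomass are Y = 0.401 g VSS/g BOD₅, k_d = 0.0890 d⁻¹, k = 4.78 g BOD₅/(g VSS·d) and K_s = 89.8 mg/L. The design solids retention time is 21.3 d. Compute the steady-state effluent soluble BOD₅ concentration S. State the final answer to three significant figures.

From the Monod/SRT balance for a CMAS, S = K_s·(1+k_d θ_c)/[θ_c·(Y k − k_d) − 1] = 89.8 × (1 + 0.0890 × 21.3) / [21.3 × (0.401 × 4.78 − 0.0890) − 1] = 260.0 / 37.93 = 6.855 mg/L.

S ≈ 6.86 mg/L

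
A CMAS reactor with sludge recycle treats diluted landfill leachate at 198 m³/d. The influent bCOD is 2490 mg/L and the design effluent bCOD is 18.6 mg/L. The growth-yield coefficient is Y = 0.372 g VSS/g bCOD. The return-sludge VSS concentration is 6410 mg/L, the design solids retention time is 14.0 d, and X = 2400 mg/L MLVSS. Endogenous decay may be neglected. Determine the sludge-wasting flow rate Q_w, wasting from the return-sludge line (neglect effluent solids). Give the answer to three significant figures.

Q_w ≈ 28.4 m³/d

V·X = Y·Q·ΔS·θ_c gives V = 0.372 × 198 × (2490 − 18.6) × 14.0 / 2400 = 1062 m³.
θ_c = V·X/(Q_w·X_r) when wasting from the recycle, so Q_w = V·X/(θ_c·X_r) = 1062 × 2400 / (14.0 × 6410) = 28.40 m³/d.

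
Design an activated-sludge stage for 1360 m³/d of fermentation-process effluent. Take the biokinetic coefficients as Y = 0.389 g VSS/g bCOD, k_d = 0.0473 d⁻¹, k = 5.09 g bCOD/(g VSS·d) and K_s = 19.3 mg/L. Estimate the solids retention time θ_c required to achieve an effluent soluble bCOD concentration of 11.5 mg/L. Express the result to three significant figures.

Specific growth rate at S = 11.5 mg/L: μ = YkS/(K_s+S) = 0.389·5.09·11.5/(19.3+11.5) = 0.7393 d⁻¹.
1/θ_c = 0.7393 − 0.0473 = 0.6920 d⁻¹, so θ_c = 1.445 d.

θ_c ≈ 1.45 d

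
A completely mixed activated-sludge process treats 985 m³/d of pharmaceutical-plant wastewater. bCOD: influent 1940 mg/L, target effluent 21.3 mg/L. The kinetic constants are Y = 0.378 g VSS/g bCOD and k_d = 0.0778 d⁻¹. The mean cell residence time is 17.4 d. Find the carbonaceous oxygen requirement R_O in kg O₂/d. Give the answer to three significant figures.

R_O ≈ 1460 kg O₂/d

The observed yield is Y_obs = Y/(1 + k_d·θ_c) = 0.378 / (1 + 0.0778 × 17.4) = 0.378 / 2.354 = 0.1606 g VSS per g bCOD removed.
Mass of bCOD removed per day: Q(S₀ − S) = 985 × 1919 g/m³ = 1890 kg/d.
Biomass synthesised: P_X = Y_obs × 1890 = 303.5 kg VSS/d.
R_O = Q·ΔS − 1.42 P_X = 1890 − 431.0 = 1459 kg O₂/d.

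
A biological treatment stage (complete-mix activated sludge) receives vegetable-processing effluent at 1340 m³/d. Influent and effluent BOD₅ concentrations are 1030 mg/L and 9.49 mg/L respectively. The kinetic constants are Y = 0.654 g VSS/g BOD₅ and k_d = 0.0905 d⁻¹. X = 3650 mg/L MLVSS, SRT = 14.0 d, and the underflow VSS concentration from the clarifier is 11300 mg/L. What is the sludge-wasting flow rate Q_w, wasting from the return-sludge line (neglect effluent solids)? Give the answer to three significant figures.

Q_w ≈ 34.9 m³/d

Rearranging the biomass balance for a CMAS with decay, V = Y·Q·ΔS·θ_c / [X·(1+k_d θ_c)] = 0.654 × 1340 × (1030 − 9.49) × 14.0 / [3650 × (1 + 0.0905 × 14.0)] = 1.25×10^7 / 8275 = 1513 m³.
Wasting from the return line (neglecting effluent solids): Q_w = V·X / (θ_c·X_r) = 1513 × 3650 / (14.0 × 11300) = 34.91 m³/d.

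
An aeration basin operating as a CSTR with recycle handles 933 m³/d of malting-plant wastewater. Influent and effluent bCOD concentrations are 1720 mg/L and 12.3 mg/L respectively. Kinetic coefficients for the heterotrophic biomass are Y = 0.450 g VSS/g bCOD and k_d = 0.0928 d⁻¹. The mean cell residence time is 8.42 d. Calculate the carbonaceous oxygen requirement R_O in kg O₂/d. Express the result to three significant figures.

R_O ≈ 1020 kg O₂/d

Observed yield with endogenous decay: Y_obs = Y / (1 + k_d·θ_c) = 0.450 / (1 + 0.0928 × 8.42) = 0.450 / 1.781 = 0.2526 g VSS/g bCOD.
Mass of bCOD removed per day: Q(S₀ − S) = 933 × 1708 g/m³ = 1593 kg/d.
Biomass synthesised: P_X = Y_obs × 1593 = 402.5 kg VSS/d.
Carbonaceous O₂ demand = substrate oxidised − cell-mass equivalent = 1593 − 1.42 × 402.5 = 1022 kg O₂/d.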